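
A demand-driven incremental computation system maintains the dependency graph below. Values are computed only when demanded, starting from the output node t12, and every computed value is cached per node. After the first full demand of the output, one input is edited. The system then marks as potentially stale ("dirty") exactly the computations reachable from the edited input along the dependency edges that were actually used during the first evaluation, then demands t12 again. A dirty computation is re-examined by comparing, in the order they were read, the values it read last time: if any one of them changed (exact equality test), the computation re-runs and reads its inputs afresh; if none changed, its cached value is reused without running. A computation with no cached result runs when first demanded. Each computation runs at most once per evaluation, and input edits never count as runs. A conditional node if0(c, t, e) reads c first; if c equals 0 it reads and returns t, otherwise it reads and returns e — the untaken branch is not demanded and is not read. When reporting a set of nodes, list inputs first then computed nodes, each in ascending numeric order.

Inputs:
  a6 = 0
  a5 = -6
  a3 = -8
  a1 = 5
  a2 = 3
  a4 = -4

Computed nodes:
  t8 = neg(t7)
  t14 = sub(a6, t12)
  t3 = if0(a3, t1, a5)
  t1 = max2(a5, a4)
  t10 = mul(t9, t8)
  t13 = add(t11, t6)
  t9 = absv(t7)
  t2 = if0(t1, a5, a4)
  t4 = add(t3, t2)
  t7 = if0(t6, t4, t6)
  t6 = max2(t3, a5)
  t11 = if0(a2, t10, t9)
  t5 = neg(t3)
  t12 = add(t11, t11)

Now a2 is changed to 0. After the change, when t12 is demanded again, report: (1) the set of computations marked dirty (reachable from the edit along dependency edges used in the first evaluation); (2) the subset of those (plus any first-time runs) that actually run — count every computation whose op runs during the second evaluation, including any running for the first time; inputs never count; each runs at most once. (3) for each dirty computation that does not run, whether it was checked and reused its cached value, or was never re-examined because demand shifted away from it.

Marked dirty: t11, t12.
Computations that run: t8, t10, t11, t12 — 4 in total.
Every dirty computation ran.
Key observation: a condition flipped, so demand reaches new nodes — t8, t10 run for the first time.

First evaluation (everything demanded from the output):
  t3 = if0(a3=-8 -> else branch a5) = -6
  t6 = max2(-6, -6) = -6
  t7 = if0(t6=-6 -> else branch t6) = -6
  t9 = absv(-6) = 6
  t11 = if0(a2=3 -> else branch t9) = 6
  t12 = add(6, 6) = 12

Propagation after the edit:
  t8: demanded for the first time — runs, produces 6.
  t10: demanded for the first time — runs, produces 36.
  t11: runs — a2 3->0; result 36.
  t12: runs — t11 6->36; t11 6->36; result 72.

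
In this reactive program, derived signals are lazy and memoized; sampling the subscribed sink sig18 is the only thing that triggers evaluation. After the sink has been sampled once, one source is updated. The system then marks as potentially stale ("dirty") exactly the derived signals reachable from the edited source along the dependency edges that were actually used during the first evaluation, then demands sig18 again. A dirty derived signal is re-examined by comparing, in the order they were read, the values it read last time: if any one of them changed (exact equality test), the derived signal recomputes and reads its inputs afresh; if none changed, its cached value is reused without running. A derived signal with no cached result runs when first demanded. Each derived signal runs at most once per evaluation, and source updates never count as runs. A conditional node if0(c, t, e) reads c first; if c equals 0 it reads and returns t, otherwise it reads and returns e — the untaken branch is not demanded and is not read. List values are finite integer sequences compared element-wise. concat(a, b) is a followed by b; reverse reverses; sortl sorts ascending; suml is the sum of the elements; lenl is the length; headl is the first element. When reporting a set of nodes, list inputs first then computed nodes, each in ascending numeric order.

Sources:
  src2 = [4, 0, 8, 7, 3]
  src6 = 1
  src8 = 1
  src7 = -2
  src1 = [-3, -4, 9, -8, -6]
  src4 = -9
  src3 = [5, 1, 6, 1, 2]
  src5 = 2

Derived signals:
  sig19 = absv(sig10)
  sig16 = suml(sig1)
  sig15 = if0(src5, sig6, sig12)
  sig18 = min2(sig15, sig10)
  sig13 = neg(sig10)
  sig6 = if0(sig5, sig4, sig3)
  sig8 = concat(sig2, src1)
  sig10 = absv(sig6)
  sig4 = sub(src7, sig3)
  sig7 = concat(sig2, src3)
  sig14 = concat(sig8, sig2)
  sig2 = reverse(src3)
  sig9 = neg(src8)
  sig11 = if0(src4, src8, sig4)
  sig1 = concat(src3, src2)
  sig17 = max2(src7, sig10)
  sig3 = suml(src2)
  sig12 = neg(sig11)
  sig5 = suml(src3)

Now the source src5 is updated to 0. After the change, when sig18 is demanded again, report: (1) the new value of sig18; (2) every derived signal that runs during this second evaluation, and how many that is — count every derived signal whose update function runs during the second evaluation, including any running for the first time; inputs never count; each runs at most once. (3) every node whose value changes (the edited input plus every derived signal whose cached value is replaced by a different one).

First demand of the output computes:
  sig3 = suml([4, 0, 8, 7, 3]) = 22
  sig4 = sub(-2, 22) = -24
  sig5 = suml([5, 1, 6, 1, 2]) = 15
  sig6 = if0(sig5=15 -> else branch sig3) = 22
  sig10 = absv(22) = 22
  sig11 = if0(src4=-9 -> else branch sig4) = -24
  sig12 = neg(-24) = 24
  sig15 = if0(src5=2 -> else branch sig12) = 24
  sig18 = min2(24, 22) = 22

After the edit, cleaning proceeds:
  sig15: a read changed (src5 2->0) — executes, giving 22.
  sig18: a read changed (sig15 24->22) — executes, giving 22 — identical to its old value.

Demanding sig18 again yields 22.
2 derived signals run: sig15, sig18.
The nodes whose values change: src5, sig15.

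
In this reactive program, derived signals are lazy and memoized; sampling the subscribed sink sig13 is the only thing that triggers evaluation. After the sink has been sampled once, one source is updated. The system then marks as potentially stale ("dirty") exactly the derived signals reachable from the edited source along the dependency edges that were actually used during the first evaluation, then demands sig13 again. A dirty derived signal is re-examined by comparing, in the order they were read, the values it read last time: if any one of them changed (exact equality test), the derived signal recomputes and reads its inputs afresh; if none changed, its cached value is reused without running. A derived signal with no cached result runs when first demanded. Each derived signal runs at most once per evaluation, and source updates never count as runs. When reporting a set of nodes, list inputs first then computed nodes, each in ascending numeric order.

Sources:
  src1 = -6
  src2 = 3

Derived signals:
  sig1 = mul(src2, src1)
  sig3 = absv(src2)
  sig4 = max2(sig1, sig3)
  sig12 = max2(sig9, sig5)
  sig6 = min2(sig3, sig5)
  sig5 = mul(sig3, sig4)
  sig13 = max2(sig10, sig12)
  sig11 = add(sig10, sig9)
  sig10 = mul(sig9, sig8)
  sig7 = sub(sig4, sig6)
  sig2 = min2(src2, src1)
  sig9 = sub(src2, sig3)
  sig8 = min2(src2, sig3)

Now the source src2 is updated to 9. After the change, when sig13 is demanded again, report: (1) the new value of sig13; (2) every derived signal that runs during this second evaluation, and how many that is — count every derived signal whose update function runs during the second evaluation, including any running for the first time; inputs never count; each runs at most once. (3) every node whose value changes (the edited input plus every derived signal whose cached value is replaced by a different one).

First demand of the output computes:
  sig1 = mul(3, -6) = -18
  sig3 = absv(3) = 3
  sig4 = max2(-18, 3) = 3
  sig5 = mul(3, 3) = 9
  sig8 = min2(3, 3) = 3
  sig9 = sub(3, 3) = 0
  sig10 = mul(0, 3) = 0
  sig12 = max2(0, 9) = 9
  sig13 = max2(0, 9) = 9

After the edit, cleaning proceeds:
  sig1: a read changed (src2 3->9) — executes, giving -54.
  sig3: a read changed (src2 3->9) — executes, giving 9.
  sig4: a read changed (sig1 -18->-54; sig3 3->9) — executes, giving 9.
  sig5: a read changed (sig3 3->9; sig4 3->9) — executes, giving 81.
  sig8: a read changed (src2 3->9; sig3 3->9) — executes, giving 9.
  sig9: a read changed (src2 3->9; sig3 3->9) — executes, giving 0 — identical to its old value.
  sig10: a read changed (sig8 3->9) — executes, giving 0 — identical to its old value.
  sig12: a read changed (sig5 9->81) — executes, giving 81.
  sig13: a read changed (sig12 9->81) — executes, giving 81.

Demanding sig13 again yields 81.
9 derived signals run: sig1, sig3, sig4, sig5, sig8, sig9, sig10, sig12, sig13.
The nodes whose values change: src2, sig1, sig3, sig4, sig5, sig8, sig12, sig13.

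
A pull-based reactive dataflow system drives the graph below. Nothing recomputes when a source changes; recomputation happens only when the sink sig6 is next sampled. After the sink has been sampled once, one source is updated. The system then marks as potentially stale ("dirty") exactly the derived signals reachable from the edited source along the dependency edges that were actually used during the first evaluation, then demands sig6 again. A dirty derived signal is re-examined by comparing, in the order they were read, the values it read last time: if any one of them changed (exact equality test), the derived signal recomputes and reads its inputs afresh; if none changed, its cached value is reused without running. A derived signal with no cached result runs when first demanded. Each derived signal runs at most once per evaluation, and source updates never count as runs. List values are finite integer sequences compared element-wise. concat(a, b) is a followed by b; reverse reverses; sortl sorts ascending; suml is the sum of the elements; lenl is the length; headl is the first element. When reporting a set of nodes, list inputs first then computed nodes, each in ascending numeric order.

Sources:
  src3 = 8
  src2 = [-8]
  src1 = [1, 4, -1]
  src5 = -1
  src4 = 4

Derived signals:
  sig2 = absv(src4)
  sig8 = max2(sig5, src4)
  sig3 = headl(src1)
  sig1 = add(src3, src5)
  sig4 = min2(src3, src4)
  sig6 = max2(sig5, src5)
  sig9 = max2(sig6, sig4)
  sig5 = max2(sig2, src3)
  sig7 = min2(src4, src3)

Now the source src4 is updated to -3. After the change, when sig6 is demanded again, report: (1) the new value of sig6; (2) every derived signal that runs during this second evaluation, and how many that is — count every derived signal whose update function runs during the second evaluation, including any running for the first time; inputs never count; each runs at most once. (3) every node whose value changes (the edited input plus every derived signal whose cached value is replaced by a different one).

First evaluation (everything demanded from the output):
  sig2 = absv(4) = 4
  sig5 = max2(4, 8) = 8
  sig6 = max2(8, -1) = 8

Propagation after the edit:
  sig2: runs — src4 4->-3; result 3.
  sig5: runs — sig2 4->3; result 8 (same value as before).
  sig6: checked — values it read are unchanged (sig5 unchanged, src5 unchanged); reused cached 8 without running.

Key observation: the change is absorbed at sig5 — it re-runs but produces the same value, and the output's value is unchanged.

New value of sig6: 8.
Derived signals that run: sig2, sig5 — 2 in total.
Values that change: src4, sig2.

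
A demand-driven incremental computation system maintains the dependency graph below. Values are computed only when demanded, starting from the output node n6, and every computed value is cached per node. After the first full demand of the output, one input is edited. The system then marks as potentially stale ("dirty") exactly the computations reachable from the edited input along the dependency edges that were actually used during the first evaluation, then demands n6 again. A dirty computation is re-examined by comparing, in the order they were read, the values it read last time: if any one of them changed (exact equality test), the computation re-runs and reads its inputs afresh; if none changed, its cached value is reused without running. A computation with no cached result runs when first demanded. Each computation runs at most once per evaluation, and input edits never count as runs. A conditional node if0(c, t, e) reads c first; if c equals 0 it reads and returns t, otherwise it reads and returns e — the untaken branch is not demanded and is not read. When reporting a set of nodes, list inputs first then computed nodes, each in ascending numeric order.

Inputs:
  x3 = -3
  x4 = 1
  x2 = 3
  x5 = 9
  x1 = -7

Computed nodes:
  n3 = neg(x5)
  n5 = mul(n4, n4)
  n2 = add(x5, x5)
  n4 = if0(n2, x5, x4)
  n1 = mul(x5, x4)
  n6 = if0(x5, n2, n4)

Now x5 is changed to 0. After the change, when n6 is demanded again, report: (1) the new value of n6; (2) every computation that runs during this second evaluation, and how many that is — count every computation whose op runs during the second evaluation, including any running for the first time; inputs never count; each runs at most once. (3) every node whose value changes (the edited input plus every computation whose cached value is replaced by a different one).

New value of n6: 0.
Computations that run: n2, n6 — 2 in total.
Values that change: x5, n2, n6.
Key observation: a condition flipped, so demand moved to the other branch — n4 is never re-examined.

First evaluation (everything demanded from the output):
  n2 = add(9, 9) = 18
  n4 = if0(n2=18 -> else branch x4) = 1
  n6 = if0(x5=9 -> else branch n4) = 1

Propagation after the edit:
  n2: runs — x5 9->0; x5 9->0; result 0.
  n4: marked dirty but never re-examined — demand shifted away from it.
  n6: runs — x5 9->0; result 0.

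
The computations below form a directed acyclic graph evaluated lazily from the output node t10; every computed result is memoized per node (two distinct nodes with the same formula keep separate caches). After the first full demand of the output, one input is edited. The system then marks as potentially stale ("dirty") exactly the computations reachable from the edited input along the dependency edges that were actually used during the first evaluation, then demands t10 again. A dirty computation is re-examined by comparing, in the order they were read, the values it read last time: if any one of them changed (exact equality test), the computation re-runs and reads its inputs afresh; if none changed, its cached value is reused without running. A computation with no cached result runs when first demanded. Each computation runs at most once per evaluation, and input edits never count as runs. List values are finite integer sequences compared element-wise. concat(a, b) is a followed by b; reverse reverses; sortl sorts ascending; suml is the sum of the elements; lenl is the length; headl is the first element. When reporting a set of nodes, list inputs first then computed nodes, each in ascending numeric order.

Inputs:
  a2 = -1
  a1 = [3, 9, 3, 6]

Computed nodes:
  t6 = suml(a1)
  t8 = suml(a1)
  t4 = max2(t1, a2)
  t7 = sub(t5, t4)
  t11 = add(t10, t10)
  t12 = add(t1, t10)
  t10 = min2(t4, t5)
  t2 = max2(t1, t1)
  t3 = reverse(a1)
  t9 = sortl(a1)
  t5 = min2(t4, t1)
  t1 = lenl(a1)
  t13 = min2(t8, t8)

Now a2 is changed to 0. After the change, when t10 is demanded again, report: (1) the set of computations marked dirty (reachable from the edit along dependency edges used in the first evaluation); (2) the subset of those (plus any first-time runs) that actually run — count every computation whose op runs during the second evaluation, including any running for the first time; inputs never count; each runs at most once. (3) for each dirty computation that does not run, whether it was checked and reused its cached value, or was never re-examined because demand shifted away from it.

First demand of the output computes:
  t1 = lenl([3, 9, 3, 6]) = 4
  t4 = max2(4, -1) = 4
  t5 = min2(4, 4) = 4
  t10 = min2(4, 4) = 4

After the edit, cleaning proceeds:
  t4: a read changed (a2 -1->0) — executes, giving 4 — identical to its old value.
  t5: dirty, but its reads are unchanged (t4 unchanged, t1 unchanged); cached 4 stands.
  t10: dirty, but its reads are unchanged (t4 unchanged, t5 unchanged); cached 4 stands.

Note the absorption at t4: it re-runs yet its value is the same, leaving the output's value untouched.

The edit dirties: t4, t5, t10.
1 computations run: t4.
Cache hits after checking: t5, t10.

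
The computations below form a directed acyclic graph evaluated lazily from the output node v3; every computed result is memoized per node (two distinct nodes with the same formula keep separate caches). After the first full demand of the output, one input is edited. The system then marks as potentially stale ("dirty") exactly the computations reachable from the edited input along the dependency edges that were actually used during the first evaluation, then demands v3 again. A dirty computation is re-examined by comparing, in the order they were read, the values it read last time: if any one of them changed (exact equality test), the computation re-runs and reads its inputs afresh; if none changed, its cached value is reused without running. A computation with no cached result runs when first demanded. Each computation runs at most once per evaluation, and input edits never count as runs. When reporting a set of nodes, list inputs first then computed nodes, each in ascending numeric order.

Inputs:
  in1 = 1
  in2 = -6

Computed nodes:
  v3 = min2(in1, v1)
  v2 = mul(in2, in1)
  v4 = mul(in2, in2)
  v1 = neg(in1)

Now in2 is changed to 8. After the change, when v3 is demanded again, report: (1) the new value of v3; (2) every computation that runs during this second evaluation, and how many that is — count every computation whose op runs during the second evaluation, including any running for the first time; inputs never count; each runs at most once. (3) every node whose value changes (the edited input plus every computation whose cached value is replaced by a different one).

Demanding v3 again yields -1.
0 computations run: none.
The nodes whose values change: in2.
Note the shortcut — in2 feeds only undemanded nodes, so no recomputation happens.

First demand of the output computes:
  v1 = neg(1) = -1
  v3 = min2(1, -1) = -1

After the edit, cleaning proceeds:
  in2 only reaches undemanded nodes; the second demand re-runs nothing.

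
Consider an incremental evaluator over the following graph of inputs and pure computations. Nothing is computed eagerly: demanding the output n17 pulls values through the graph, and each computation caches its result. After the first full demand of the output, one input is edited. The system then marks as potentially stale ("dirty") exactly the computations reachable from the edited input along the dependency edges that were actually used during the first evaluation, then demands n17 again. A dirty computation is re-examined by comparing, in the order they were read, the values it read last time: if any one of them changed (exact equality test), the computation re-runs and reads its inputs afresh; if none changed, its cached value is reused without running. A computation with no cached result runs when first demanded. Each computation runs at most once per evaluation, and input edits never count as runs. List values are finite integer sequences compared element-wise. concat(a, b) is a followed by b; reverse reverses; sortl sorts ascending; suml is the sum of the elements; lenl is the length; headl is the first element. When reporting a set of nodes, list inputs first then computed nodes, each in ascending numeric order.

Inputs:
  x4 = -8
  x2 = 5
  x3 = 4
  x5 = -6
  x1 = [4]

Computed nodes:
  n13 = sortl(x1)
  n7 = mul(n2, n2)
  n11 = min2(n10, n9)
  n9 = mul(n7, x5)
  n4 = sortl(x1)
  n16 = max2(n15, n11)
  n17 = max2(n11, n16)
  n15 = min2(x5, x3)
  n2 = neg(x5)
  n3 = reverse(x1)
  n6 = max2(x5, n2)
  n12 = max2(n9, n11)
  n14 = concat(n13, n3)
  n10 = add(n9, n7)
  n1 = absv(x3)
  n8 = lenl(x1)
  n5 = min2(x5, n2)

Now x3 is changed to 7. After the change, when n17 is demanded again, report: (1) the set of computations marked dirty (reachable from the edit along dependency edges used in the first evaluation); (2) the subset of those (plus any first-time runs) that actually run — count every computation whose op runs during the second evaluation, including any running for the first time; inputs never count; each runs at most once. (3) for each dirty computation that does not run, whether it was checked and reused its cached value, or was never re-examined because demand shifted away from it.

Dirty set: n15, n16, n17.
Run set: n15 (1 run).
Re-examined without running (cache reused): n16, n17.
The important point: n15 recomputes to an identical value, and the output ends up unchanged.

Initial pass — values computed on the first demand:
  n2 = neg(-6) = 6
  n7 = mul(6, 6) = 36
  n9 = mul(36, -6) = -216
  n10 = add(-216, 36) = -180
  n11 = min2(-180, -216) = -216
  n15 = min2(-6, 4) = -6
  n16 = max2(-6, -216) = -6
  n17 = max2(-216, -6) = -6

Second demand — change propagation:
  n15: re-runs because x3 4->7; new result -6 (unchanged).
  n16: re-examined; everything it read last time is the same (n15 unchanged, n11 unchanged) — cache -6 kept, no run.
  n17: re-examined; everything it read last time is the same (n11 unchanged, n16 unchanged) — cache -6 kept, no run.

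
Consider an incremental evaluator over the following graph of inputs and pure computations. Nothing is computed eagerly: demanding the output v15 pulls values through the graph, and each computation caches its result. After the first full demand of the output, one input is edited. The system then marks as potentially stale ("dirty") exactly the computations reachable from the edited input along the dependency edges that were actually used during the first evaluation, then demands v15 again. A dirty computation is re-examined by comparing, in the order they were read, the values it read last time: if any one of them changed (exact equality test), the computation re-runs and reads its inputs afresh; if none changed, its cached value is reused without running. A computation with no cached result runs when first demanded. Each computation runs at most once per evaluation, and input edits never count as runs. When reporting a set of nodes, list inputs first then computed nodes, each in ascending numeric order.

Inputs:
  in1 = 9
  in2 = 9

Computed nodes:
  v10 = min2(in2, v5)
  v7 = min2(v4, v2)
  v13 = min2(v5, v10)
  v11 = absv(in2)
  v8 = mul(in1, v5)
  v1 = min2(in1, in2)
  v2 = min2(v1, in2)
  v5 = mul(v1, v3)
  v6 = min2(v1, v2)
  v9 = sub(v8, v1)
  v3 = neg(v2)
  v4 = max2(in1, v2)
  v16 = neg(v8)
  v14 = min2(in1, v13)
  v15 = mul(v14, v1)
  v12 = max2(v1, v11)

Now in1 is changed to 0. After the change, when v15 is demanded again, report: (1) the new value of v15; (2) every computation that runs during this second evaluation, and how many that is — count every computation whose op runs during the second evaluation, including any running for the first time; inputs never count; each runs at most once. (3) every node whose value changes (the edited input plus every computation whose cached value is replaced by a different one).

v15 now evaluates to 0.
Run set: v1, v2, v3, v5, v10, v13, v14, v15 (8 run).
Changed values: in1, v1, v2, v3, v5, v10, v13, v14, v15.

Initial pass — values computed on the first demand:
  v1 = min2(9, 9) = 9
  v2 = min2(9, 9) = 9
  v3 = neg(9) = -9
  v5 = mul(9, -9) = -81
  v10 = min2(9, -81) = -81
  v13 = min2(-81, -81) = -81
  v14 = min2(9, -81) = -81
  v15 = mul(-81, 9) = -729

Second demand — change propagation:
  v1: re-runs because in1 9->0; new result 0.
  v2: re-runs because v1 9->0; new result 0.
  v3: re-runs because v2 9->0; new result 0.
  v5: re-runs because v1 9->0; v3 -9->0; new result 0.
  v10: re-runs because v5 -81->0; new result 0.
  v13: re-runs because v5 -81->0; v10 -81->0; new result 0.
  v14: re-runs because in1 9->0; v13 -81->0; new result 0.
  v15: re-runs because v14 -81->0; v1 9->0; new result 0.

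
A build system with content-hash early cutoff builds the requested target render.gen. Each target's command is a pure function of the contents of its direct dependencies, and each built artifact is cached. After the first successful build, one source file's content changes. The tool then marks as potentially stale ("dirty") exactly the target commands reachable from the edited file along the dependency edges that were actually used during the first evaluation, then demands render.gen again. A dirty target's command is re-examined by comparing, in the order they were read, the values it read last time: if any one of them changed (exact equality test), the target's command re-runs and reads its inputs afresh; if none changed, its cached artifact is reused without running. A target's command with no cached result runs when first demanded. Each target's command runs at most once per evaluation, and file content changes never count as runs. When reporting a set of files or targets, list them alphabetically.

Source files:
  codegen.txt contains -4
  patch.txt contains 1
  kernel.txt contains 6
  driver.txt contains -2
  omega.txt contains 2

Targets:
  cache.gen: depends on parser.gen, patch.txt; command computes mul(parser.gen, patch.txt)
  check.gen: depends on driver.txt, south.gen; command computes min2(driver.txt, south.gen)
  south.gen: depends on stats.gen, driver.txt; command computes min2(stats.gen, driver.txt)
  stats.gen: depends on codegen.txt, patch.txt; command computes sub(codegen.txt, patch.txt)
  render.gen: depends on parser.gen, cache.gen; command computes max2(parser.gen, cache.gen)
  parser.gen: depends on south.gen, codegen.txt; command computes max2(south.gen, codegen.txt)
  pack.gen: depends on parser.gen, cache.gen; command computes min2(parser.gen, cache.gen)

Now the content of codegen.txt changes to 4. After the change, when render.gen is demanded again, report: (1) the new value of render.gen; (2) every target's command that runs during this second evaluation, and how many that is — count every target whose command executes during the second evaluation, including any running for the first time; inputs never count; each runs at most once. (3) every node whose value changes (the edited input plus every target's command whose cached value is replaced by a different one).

New value of render.gen: 4.
Target commands that run: cache.gen, parser.gen, render.gen, south.gen, stats.gen — 5 in total.
Values that change: cache.gen, codegen.txt, parser.gen, render.gen, south.gen, stats.gen.

First evaluation (everything demanded from the output):
  stats.gen = sub(-4, 1) = -5
  south.gen = min2(-5, -2) = -5
  parser.gen = max2(-5, -4) = -4
  cache.gen = mul(-4, 1) = -4
  render.gen = max2(-4, -4) = -4

Propagation after the edit:
  stats.gen: runs — codegen.txt -4->4; result 3.
  south.gen: runs — stats.gen -5->3; result -2.
  parser.gen: runs — south.gen -5->-2; codegen.txt -4->4; result 4.
  cache.gen: runs — parser.gen -4->4; result 4.
  render.gen: runs — parser.gen -4->4; cache.gen -4->4; result 4.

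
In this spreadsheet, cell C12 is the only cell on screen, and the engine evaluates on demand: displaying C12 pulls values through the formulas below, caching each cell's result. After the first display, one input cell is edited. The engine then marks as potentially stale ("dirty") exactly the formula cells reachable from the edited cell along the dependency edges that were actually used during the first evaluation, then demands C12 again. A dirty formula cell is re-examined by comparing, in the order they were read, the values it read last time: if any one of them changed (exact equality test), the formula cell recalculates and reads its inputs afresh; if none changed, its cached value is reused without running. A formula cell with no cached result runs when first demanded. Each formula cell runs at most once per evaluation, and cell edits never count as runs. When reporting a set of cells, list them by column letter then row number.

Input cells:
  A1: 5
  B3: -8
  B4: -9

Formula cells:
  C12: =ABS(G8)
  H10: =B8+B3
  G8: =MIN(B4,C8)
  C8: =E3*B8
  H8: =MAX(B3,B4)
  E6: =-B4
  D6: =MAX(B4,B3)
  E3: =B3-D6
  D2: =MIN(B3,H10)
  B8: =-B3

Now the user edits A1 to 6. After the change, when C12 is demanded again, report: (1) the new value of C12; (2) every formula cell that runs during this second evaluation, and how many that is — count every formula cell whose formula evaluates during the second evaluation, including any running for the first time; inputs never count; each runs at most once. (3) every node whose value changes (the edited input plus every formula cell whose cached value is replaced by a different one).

Initial pass — values computed on the first demand:
  B8 = -(-8) = 8
  D6 = MAX(-9, -8) = -8
  E3 = -8 - -8 = 0
  C8 = 0 * 8 = 0
  G8 = MIN(-9, 0) = -9
  C12 = ABS(-9) = 9

Second demand — change propagation:
  no demanded computation ever read A1, so the edit dirties nothing and nothing runs.

The important point: nothing the output needs ever reads A1, so the edit is invisible to it.

C12 now evaluates to 9.
Run set: none (0 run).
Changed values: A1.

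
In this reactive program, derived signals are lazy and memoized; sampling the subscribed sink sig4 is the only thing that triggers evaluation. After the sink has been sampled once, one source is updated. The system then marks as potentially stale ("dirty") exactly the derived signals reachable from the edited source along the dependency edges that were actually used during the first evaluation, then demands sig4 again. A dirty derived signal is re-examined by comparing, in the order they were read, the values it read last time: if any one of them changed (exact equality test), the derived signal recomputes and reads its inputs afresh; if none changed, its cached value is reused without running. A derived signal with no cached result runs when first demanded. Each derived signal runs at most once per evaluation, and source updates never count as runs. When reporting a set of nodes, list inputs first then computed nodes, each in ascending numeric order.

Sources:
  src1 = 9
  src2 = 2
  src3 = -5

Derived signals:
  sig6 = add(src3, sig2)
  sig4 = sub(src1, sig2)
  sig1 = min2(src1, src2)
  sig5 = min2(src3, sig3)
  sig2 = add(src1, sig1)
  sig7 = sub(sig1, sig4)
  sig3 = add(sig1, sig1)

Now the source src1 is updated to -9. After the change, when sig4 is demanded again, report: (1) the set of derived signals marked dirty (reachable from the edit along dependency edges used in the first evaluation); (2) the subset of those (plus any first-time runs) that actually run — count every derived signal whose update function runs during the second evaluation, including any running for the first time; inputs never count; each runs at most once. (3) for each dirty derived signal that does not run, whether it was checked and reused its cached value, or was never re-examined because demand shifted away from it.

The edit dirties: sig1, sig2, sig4.
3 derived signals run: sig1, sig2, sig4.
No dirty derived signal escaped a run.

First demand of the output computes:
  sig1 = min2(9, 2) = 2
  sig2 = add(9, 2) = 11
  sig4 = sub(9, 11) = -2

After the edit, cleaning proceeds:
  sig1: a read changed (src1 9->-9) — executes, giving -9.
  sig2: a read changed (src1 9->-9; sig1 2->-9) — executes, giving -18.
  sig4: a read changed (src1 9->-9; sig2 11->-18) — executes, giving 9.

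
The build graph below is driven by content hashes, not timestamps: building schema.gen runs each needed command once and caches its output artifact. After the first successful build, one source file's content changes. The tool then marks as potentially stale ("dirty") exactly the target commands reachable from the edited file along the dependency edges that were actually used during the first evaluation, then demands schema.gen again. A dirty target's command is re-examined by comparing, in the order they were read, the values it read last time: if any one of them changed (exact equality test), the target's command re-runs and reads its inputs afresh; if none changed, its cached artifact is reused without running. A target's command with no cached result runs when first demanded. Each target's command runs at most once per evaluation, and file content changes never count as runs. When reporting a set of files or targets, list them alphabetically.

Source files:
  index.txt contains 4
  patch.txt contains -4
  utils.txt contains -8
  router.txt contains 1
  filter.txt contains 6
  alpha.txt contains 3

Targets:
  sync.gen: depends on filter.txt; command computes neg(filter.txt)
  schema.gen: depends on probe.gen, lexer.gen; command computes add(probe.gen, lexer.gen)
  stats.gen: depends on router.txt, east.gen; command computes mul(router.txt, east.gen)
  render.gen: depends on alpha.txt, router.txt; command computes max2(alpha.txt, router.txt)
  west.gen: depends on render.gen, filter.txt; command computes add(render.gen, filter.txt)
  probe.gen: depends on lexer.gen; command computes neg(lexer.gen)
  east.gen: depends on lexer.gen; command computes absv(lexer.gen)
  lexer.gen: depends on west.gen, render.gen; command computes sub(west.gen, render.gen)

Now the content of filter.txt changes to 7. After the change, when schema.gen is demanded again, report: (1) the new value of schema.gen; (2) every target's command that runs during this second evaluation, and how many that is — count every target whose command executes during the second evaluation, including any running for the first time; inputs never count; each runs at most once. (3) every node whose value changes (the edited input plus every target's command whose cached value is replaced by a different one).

Initial pass — values computed on the first demand:
  render.gen = max2(3, 1) = 3
  west.gen = add(3, 6) = 9
  lexer.gen = sub(9, 3) = 6
  probe.gen = neg(6) = -6
  schema.gen = add(-6, 6) = 0

Second demand — change propagation:
  west.gen: re-runs because filter.txt 6->7; new result 10.
  lexer.gen: re-runs because west.gen 9->10; new result 7.
  probe.gen: re-runs because lexer.gen 6->7; new result -7.
  schema.gen: re-runs because probe.gen -6->-7; lexer.gen 6->7; new result 0 (unchanged).

schema.gen now evaluates to 0.
Run set: lexer.gen, probe.gen, schema.gen, west.gen (4 run).
Changed values: filter.txt, lexer.gen, probe.gen, west.gen.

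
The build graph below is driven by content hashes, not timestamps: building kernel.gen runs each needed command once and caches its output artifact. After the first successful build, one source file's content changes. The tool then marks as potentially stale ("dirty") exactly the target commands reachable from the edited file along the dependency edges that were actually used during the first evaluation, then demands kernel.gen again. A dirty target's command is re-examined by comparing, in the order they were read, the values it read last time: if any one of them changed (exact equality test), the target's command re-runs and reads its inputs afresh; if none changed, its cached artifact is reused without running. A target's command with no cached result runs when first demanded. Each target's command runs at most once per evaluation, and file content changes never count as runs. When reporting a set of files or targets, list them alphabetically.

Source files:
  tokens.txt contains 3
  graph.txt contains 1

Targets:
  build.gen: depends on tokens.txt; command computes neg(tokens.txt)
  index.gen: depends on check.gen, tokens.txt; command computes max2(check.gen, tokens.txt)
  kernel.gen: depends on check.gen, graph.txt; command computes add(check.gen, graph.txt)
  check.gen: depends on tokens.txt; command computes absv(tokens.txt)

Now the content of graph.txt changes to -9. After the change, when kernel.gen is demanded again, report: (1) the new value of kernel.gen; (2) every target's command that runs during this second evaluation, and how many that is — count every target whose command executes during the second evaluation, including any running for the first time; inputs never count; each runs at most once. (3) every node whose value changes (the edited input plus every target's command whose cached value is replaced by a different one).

kernel.gen now evaluates to -6.
Run set: kernel.gen (1 run).
Changed values: graph.txt, kernel.gen.

Initial pass — values computed on the first demand:
  check.gen = absv(3) = 3
  kernel.gen = add(3, 1) = 4

Second demand — change propagation:
  kernel.gen: re-runs because graph.txt 1->-9; new result -6.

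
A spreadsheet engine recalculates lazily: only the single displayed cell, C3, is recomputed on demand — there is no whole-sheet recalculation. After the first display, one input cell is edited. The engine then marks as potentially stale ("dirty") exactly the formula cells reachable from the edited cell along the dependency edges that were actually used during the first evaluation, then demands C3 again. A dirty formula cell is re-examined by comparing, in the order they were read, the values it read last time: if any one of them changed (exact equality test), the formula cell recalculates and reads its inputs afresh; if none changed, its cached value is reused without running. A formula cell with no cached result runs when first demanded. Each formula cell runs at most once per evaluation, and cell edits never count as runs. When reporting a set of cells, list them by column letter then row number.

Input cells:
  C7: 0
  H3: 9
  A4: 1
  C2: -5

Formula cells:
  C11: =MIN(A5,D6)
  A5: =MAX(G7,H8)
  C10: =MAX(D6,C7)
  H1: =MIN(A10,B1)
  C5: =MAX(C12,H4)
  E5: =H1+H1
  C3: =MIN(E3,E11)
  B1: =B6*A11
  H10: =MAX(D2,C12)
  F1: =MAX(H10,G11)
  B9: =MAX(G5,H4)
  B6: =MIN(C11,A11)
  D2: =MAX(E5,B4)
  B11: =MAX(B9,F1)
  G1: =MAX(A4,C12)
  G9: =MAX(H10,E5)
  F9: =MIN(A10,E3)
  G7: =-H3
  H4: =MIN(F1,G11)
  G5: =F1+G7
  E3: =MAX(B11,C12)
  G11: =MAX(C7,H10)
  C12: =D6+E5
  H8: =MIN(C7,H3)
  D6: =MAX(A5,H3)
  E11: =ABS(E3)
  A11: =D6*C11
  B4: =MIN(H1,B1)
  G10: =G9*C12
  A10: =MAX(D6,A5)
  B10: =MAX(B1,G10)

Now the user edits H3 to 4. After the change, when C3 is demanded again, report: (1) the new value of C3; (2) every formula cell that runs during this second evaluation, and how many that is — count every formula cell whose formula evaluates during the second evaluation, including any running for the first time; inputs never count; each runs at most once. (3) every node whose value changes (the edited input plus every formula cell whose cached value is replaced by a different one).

First evaluation (everything demanded from the output):
  G7 = -(9) = -9
  H8 = MIN(0, 9) = 0
  A5 = MAX(-9, 0) = 0
  D6 = MAX(0, 9) = 9
  A10 = MAX(9, 0) = 9
  C11 = MIN(0, 9) = 0
  A11 = 9 * 0 = 0
  B6 = MIN(0, 0) = 0
  B1 = 0 * 0 = 0
  H1 = MIN(9, 0) = 0
  B4 = MIN(0, 0) = 0
  E5 = 0 + 0 = 0
  C12 = 9 + 0 = 9
  D2 = MAX(0, 0) = 0
  H10 = MAX(0, 9) = 9
  G11 = MAX(0, 9) = 9
  F1 = MAX(9, 9) = 9
  G5 = 9 + -9 = 0
  H4 = MIN(9, 9) = 9
  B9 = MAX(0, 9) = 9
  B11 = MAX(9, 9) = 9
  E3 = MAX(9, 9) = 9
  E11 = ABS(9) = 9
  C3 = MIN(9, 9) = 9

Propagation after the edit:
  G7: runs — H3 9->4; result -4.
  H8: runs — H3 9->4; result 0 (same value as before).
  A5: runs — G7 -9->-4; result 0 (same value as before).
  D6: runs — H3 9->4; result 4.
  A10: runs — D6 9->4; result 4.
  C11: runs — D6 9->4; result 0 (same value as before).
  A11: runs — D6 9->4; result 0 (same value as before).
  B6: checked — values it read are unchanged (C11 unchanged, A11 unchanged); reused cached 0 without running.
  B1: checked — values it read are unchanged (B6 unchanged, A11 unchanged); reused cached 0 without running.
  H1: runs — A10 9->4; result 0 (same value as before).
  B4: checked — values it read are unchanged (H1 unchanged, B1 unchanged); reused cached 0 without running.
  E5: checked — values it read are unchanged (H1 unchanged, H1 unchanged); reused cached 0 without running.
  C12: runs — D6 9->4; result 4.
  D2: checked — values it read are unchanged (E5 unchanged, B4 unchanged); reused cached 0 without running.
  H10: runs — C12 9->4; result 4.
  G11: runs — H10 9->4; result 4.
  F1: runs — H10 9->4; G11 9->4; result 4.
  G5: runs — F1 9->4; G7 -9->-4; result 0 (same value as before).
  H4: runs — F1 9->4; G11 9->4; result 4.
  B9: runs — H4 9->4; result 4.
  B11: runs — B9 9->4; F1 9->4; result 4.
  E3: runs — B11 9->4; C12 9->4; result 4.
  E11: runs — E3 9->4; result 4.
  C3: runs — E3 9->4; E11 9->4; result 4.

Key observation: the cutoff stops propagation at B6 — its inputs' values are unchanged, so it reuses its cache.

New value of C3: 4.
Formula cells that run: A5, A10, A11, B9, B11, C3, C11, C12, D6, E3, E11, F1, G5, G7, G11, H1, H4, H8, H10 — 19 in total.
Values that change: A10, B9, B11, C3, C12, D6, E3, E11, F1, G7, G11, H3, H4, H10.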